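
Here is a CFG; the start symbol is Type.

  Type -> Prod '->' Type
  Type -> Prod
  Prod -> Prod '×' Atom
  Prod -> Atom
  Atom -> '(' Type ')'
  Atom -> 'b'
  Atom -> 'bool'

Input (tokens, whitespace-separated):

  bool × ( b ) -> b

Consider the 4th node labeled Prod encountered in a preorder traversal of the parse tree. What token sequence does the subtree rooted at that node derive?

b

[Type [Prod [Prod [Atom bool]] × [Atom ( [Type [Prod [Atom b]]] )]] -> [Type [Prod [Atom b]]]]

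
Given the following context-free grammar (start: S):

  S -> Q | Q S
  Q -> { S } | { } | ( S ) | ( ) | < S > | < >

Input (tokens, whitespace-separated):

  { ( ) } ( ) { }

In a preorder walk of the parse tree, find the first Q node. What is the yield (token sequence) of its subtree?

[S [Q { [S [Q ( )]] }] [S [Q ( )] [S [Q { }]]]]

{ ( ) }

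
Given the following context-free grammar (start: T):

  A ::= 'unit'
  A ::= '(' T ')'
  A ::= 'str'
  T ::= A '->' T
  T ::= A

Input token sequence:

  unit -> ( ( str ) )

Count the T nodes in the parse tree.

[T [A unit] -> [T [A ( [T [A ( [T [A str]] )]] )]]]

4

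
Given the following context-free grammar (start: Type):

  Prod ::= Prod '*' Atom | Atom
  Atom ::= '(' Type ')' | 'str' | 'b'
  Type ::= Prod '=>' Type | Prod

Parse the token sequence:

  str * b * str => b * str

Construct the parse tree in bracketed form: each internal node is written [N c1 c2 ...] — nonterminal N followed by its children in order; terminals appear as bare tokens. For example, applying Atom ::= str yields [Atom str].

Type
Prod => Type
Prod * Atom => Type
Prod * Atom * Atom => Type
Atom * Atom * Atom => Type
str * Atom * Atom => Type
str * b * Atom => Type
str * b * str => Type
str * b * str => Prod
str * b * str => Prod * Atom
str * b * str => Atom * Atom
str * b * str => b * Atom
str * b * str => b * str

[Type [Prod [Prod [Prod [Atom str]] * [Atom b]] * [Atom str]] => [Type [Prod [Prod [Atom b]] * [Atom str]]]]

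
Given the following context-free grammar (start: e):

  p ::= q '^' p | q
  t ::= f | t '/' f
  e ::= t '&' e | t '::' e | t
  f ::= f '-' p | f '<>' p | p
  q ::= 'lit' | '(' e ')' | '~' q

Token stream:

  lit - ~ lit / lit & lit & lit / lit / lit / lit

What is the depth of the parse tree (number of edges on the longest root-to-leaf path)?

10

[e [t [t [f [f [p [q lit]]] - [p [q ~ [q lit]]]]] / [f [p [q lit]]]] & [e [t [f [p [q lit]]]] & [e [t [t [t [t [f [p [q lit]]]] / [f [p [q lit]]]] / [f [p [q lit]]]] / [f [p [q lit]]]]]]]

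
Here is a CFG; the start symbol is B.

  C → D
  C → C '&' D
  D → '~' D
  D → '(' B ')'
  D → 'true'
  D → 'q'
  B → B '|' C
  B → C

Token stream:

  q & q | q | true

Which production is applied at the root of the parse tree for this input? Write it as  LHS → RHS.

[B [B [B [C [C [D q]] & [D q]]] | [C [D q]]] | [C [D true]]]

B → B '|' C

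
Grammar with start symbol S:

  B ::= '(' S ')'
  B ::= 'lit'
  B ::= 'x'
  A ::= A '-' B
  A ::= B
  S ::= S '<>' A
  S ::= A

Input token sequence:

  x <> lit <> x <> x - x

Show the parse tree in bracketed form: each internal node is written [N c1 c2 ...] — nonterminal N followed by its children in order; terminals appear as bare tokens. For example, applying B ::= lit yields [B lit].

[S [S [S [S [A [B x]]] <> [A [B lit]]] <> [A [B x]]] <> [A [A [B x]] - [B x]]]

S
S <> A
S <> A <> A
S <> A <> A <> A
A <> A <> A <> A
B <> A <> A <> A
x <> A <> A <> A
x <> B <> A <> A
x <> lit <> A <> A
x <> lit <> B <> A
x <> lit <> x <> A
x <> lit <> x <> A - B
x <> lit <> x <> B - B
x <> lit <> x <> x - B
x <> lit <> x <> x - x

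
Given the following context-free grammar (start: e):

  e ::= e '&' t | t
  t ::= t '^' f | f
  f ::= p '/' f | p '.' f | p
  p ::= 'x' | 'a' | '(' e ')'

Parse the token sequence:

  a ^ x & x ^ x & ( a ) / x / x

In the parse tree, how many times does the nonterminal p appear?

[e [e [e [t [t [f [p a]]] ^ [f [p x]]]] & [t [t [f [p x]]] ^ [f [p x]]]] & [t [f [p ( [e [t [f [p a]]]] )] / [f [p x] / [f [p x]]]]]]

8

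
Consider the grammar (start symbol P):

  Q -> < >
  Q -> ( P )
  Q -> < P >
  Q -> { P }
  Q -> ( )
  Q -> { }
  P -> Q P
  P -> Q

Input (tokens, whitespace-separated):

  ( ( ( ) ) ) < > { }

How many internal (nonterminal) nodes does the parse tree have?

[P [Q ( [P [Q ( [P [Q ( )]] )]] )] [P [Q < >] [P [Q { }]]]]

10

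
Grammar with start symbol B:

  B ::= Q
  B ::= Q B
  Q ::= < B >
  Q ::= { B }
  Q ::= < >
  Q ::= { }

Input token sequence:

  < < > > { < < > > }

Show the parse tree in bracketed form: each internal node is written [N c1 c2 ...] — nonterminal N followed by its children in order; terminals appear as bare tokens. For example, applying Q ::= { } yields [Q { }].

B
Q B
< B > B
< Q > B
< < > > B
< < > > Q
< < > > { B }
< < > > { Q }
< < > > { < B > }
< < > > { < Q > }
< < > > { < < > > }

[B [Q < [B [Q < >]] >] [B [Q { [B [Q < [B [Q < >]] >]] }]]]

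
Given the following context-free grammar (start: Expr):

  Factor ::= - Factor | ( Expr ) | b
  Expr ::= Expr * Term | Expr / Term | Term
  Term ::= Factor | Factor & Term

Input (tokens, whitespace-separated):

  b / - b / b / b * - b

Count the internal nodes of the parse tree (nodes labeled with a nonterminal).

17

[Expr [Expr [Expr [Expr [Expr [Term [Factor b]]] / [Term [Factor - [Factor b]]]] / [Term [Factor b]]] / [Term [Factor b]]] * [Term [Factor - [Factor b]]]]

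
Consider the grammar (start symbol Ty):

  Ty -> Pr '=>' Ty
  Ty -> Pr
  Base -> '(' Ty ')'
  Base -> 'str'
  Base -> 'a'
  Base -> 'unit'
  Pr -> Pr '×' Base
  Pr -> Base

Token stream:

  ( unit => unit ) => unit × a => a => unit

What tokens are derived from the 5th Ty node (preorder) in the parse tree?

[Ty [Pr [Base ( [Ty [Pr [Base unit]] => [Ty [Pr [Base unit]]]] )]] => [Ty [Pr [Pr [Base unit]] × [Base a]] => [Ty [Pr [Base a]] => [Ty [Pr [Base unit]]]]]]

a => unit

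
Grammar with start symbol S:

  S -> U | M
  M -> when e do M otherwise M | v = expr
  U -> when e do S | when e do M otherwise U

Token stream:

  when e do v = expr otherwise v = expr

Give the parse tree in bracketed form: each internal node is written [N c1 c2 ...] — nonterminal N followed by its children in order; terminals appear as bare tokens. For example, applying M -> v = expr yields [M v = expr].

S
M
when e do M otherwise M
when e do v = expr otherwise M
when e do v = expr otherwise v = expr

[S [M when e do [M v = expr] otherwise [M v = expr]]]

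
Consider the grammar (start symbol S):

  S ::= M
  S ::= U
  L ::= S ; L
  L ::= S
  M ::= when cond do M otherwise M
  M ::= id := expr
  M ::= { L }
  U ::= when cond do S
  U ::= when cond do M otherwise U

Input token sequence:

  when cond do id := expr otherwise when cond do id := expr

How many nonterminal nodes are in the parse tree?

[S [U when cond do [M id := expr] otherwise [U when cond do [S [M id := expr]]]]]

6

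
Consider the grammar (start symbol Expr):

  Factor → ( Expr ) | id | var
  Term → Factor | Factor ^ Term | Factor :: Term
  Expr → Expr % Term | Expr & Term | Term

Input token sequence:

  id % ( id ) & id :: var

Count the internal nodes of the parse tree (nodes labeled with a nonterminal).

14

[Expr [Expr [Expr [Term [Factor id]]] % [Term [Factor ( [Expr [Term [Factor id]]] )]]] & [Term [Factor id] :: [Term [Factor var]]]]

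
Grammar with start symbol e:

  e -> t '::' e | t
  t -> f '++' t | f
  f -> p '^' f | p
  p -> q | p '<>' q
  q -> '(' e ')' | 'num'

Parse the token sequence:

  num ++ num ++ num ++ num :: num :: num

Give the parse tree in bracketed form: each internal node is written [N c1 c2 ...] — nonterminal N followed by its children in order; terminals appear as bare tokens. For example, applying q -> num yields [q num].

[e [t [f [p [q num]]] ++ [t [f [p [q num]]] ++ [t [f [p [q num]]] ++ [t [f [p [q num]]]]]]] :: [e [t [f [p [q num]]]] :: [e [t [f [p [q num]]]]]]]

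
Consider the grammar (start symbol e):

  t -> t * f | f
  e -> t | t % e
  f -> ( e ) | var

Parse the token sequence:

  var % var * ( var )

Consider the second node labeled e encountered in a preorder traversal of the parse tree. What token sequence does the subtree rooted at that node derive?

[e [t [f var]] % [e [t [t [f var]] * [f ( [e [t [f var]]] )]]]]

var * ( var )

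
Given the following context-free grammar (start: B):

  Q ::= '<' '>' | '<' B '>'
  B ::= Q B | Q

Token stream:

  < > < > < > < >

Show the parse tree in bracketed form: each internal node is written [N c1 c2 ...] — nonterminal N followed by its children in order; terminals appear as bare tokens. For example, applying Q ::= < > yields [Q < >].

B
Q B
< > B
< > Q B
< > < > B
< > < > Q B
< > < > < > B
< > < > < > Q
< > < > < > < >

[B [Q < >] [B [Q < >] [B [Q < >] [B [Q < >]]]]]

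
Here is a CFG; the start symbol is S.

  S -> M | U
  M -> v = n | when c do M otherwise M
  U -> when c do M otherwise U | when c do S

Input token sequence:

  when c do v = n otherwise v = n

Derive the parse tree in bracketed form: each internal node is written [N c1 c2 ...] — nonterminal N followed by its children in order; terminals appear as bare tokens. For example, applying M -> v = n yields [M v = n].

[S [M when c do [M v = n] otherwise [M v = n]]]

S
M
when c do M otherwise M
when c do v = n otherwise M
when c do v = n otherwise v = n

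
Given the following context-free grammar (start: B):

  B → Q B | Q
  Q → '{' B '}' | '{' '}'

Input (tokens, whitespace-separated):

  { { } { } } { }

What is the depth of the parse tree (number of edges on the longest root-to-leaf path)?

5

[B [Q { [B [Q { }] [B [Q { }]]] }] [B [Q { }]]]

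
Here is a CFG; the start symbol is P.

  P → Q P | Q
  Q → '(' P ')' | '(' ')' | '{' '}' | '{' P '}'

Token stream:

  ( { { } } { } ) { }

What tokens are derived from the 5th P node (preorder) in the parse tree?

{ }

[P [Q ( [P [Q { [P [Q { }]] }] [P [Q { }]]] )] [P [Q { }]]]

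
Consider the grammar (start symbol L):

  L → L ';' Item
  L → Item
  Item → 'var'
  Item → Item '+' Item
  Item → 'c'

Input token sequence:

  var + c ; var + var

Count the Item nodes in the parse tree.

6

[L [L [Item [Item var] + [Item c]]] ; [Item [Item var] + [Item var]]]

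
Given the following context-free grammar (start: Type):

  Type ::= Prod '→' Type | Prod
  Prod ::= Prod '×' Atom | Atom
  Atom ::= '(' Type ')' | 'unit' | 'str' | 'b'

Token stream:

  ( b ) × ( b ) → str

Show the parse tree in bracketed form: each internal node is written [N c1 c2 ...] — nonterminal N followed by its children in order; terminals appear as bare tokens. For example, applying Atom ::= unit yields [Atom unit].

[Type [Prod [Prod [Atom ( [Type [Prod [Atom b]]] )]] × [Atom ( [Type [Prod [Atom b]]] )]] → [Type [Prod [Atom str]]]]

Type
Prod → Type
Prod × Atom → Type
Atom × Atom → Type
( Type ) × Atom → Type
( Prod ) × Atom → Type
( Atom ) × Atom → Type
( b ) × Atom → Type
( b ) × ( Type ) → Type
( b ) × ( Prod ) → Type
( b ) × ( Atom ) → Type
( b ) × ( b ) → Type
( b ) × ( b ) → Prod
( b ) × ( b ) → Atom
( b ) × ( b ) → str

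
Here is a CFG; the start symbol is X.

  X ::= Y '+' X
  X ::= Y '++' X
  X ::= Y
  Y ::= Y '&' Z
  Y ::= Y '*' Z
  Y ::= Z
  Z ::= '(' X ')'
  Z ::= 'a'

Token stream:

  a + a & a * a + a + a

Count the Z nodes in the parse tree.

[X [Y [Z a]] + [X [Y [Y [Y [Z a]] & [Z a]] * [Z a]] + [X [Y [Z a]] + [X [Y [Z a]]]]]]

6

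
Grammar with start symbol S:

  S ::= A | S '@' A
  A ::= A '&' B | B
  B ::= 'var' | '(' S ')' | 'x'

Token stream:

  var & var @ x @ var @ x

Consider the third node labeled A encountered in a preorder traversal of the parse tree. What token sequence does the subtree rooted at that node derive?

x

[S [S [S [S [A [A [B var]] & [B var]]] @ [A [B x]]] @ [A [B var]]] @ [A [B x]]]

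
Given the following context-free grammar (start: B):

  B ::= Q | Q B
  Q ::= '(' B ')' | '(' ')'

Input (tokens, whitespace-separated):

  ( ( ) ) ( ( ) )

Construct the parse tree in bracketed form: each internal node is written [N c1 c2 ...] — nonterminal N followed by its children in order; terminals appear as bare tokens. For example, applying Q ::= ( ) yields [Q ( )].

B
Q B
( B ) B
( Q ) B
( ( ) ) B
( ( ) ) Q
( ( ) ) ( B )
( ( ) ) ( Q )
( ( ) ) ( ( ) )

[B [Q ( [B [Q ( )]] )] [B [Q ( [B [Q ( )]] )]]]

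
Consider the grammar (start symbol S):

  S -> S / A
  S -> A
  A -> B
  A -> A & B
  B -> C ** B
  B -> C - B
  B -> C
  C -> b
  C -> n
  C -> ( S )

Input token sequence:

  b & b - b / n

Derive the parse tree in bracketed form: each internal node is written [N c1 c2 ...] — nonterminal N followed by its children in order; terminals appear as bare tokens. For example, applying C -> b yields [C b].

[S [S [A [A [B [C b]]] & [B [C b] - [B [C b]]]]] / [A [B [C n]]]]

S
S / A
A / A
A & B / A
B & B / A
C & B / A
b & B / A
b & C - B / A
b & b - B / A
b & b - C / A
b & b - b / A
b & b - b / B
b & b - b / C
b & b - b / n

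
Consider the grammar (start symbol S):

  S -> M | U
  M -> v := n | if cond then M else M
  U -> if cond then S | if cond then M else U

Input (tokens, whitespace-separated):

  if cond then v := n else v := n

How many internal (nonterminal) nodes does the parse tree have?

[S [M if cond then [M v := n] else [M v := n]]]

4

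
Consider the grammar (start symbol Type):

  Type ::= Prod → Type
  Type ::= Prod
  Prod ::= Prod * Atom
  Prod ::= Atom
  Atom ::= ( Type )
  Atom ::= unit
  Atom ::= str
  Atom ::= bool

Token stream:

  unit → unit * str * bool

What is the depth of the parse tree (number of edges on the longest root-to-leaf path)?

[Type [Prod [Atom unit]] → [Type [Prod [Prod [Prod [Atom unit]] * [Atom str]] * [Atom bool]]]]

6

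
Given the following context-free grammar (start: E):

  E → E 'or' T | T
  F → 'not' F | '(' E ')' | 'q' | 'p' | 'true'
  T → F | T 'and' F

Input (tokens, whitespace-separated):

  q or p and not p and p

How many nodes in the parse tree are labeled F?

5

[E [E [T [F q]]] or [T [T [T [F p]] and [F not [F p]]] and [F p]]]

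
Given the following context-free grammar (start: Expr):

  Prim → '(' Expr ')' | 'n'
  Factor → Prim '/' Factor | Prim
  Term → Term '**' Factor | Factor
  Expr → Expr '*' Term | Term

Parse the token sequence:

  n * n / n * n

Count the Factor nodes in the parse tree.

4

[Expr [Expr [Expr [Term [Factor [Prim n]]]] * [Term [Factor [Prim n] / [Factor [Prim n]]]]] * [Term [Factor [Prim n]]]]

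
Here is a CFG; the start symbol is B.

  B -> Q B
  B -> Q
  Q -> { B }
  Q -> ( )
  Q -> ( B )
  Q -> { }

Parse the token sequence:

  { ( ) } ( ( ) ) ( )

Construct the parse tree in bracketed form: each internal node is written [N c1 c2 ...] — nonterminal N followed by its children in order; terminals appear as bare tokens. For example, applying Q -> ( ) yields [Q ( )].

B
Q B
{ B } B
{ Q } B
{ ( ) } B
{ ( ) } Q B
{ ( ) } ( B ) B
{ ( ) } ( Q ) B
{ ( ) } ( ( ) ) B
{ ( ) } ( ( ) ) Q
{ ( ) } ( ( ) ) ( )

[B [Q { [B [Q ( )]] }] [B [Q ( [B [Q ( )]] )] [B [Q ( )]]]]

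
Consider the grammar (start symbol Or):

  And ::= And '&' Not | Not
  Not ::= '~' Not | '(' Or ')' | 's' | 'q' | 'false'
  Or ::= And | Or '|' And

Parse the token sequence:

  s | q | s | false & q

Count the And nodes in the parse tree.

5

[Or [Or [Or [Or [And [Not s]]] | [And [Not q]]] | [And [Not s]]] | [And [And [Not false]] & [Not q]]]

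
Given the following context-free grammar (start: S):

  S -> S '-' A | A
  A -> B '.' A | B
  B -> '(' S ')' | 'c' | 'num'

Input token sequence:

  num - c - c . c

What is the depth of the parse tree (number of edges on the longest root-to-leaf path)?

5

[S [S [S [A [B num]]] - [A [B c]]] - [A [B c] . [A [B c]]]]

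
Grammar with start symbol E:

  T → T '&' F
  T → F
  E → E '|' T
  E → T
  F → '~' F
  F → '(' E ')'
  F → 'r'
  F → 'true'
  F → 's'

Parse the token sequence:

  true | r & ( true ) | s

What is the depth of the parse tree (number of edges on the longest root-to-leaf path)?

7

[E [E [E [T [F true]]] | [T [T [F r]] & [F ( [E [T [F true]]] )]]] | [T [F s]]]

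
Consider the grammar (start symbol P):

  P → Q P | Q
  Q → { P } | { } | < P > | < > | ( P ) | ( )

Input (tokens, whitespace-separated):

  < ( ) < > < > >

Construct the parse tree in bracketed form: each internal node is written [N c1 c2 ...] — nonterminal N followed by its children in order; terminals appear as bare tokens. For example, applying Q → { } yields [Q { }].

P
Q
< P >
< Q P >
< ( ) P >
< ( ) Q P >
< ( ) < > P >
< ( ) < > Q >
< ( ) < > < > >

[P [Q < [P [Q ( )] [P [Q < >] [P [Q < >]]]] >]]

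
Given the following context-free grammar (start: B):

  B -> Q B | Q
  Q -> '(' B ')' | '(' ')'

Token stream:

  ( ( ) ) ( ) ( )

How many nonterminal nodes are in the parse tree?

[B [Q ( [B [Q ( )]] )] [B [Q ( )] [B [Q ( )]]]]

8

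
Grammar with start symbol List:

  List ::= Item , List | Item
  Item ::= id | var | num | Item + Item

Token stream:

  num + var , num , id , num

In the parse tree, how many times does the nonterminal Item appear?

6

[List [Item [Item num] + [Item var]] , [List [Item num] , [List [Item id] , [List [Item num]]]]]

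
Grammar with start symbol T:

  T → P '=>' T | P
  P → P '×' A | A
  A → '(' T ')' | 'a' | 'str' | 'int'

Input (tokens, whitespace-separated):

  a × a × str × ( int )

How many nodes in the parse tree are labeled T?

[T [P [P [P [P [A a]] × [A a]] × [A str]] × [A ( [T [P [A int]]] )]]]

2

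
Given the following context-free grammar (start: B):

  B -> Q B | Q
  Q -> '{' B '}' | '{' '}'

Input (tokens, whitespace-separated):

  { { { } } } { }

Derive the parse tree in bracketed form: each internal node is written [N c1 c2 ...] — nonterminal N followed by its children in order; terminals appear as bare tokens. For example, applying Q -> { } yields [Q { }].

B
Q B
{ B } B
{ Q } B
{ { B } } B
{ { Q } } B
{ { { } } } B
{ { { } } } Q
{ { { } } } { }

[B [Q { [B [Q { [B [Q { }]] }]] }] [B [Q { }]]]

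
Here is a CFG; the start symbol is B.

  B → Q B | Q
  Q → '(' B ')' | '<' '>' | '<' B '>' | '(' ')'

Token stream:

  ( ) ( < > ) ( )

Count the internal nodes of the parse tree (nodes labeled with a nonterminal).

[B [Q ( )] [B [Q ( [B [Q < >]] )] [B [Q ( )]]]]

8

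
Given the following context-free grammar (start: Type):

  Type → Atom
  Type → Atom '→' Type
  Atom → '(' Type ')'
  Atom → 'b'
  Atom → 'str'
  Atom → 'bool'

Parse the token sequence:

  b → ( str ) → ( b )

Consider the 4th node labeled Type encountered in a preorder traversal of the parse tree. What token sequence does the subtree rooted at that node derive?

( b )

[Type [Atom b] → [Type [Atom ( [Type [Atom str]] )] → [Type [Atom ( [Type [Atom b]] )]]]]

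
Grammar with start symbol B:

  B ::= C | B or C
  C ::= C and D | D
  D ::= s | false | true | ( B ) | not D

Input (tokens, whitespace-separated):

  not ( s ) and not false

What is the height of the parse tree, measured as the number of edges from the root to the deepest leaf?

8

[B [C [C [D not [D ( [B [C [D s]]] )]]] and [D not [D false]]]]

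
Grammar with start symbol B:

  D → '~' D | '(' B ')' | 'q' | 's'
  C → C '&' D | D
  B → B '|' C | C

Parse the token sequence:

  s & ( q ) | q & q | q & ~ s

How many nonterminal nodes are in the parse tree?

[B [B [B [C [C [D s]] & [D ( [B [C [D q]]] )]]] | [C [C [D q]] & [D q]]] | [C [C [D q]] & [D ~ [D s]]]]

19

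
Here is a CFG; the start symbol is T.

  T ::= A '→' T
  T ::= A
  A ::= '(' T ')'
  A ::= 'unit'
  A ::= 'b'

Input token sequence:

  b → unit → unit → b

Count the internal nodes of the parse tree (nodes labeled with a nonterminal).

[T [A b] → [T [A unit] → [T [A unit] → [T [A b]]]]]

8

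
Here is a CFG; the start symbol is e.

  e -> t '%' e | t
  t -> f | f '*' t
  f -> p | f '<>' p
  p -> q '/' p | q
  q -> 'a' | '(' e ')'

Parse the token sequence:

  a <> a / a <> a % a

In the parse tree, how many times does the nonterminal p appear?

[e [t [f [f [f [p [q a]]] <> [p [q a] / [p [q a]]]] <> [p [q a]]]] % [e [t [f [p [q a]]]]]]

5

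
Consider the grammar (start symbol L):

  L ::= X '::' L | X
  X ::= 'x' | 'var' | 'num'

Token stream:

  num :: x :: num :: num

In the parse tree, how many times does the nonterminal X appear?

4

[L [X num] :: [L [X x] :: [L [X num] :: [L [X num]]]]]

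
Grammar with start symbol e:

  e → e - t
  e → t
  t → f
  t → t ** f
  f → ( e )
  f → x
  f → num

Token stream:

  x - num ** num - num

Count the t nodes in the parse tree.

4

[e [e [e [t [f x]]] - [t [t [f num]] ** [f num]]] - [t [f num]]]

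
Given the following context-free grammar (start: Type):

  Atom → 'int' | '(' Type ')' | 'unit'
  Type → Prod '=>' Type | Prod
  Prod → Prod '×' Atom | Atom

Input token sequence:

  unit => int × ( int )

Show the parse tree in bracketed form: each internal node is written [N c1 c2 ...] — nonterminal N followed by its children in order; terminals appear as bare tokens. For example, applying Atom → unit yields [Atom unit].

Type
Prod => Type
Atom => Type
unit => Type
unit => Prod
unit => Prod × Atom
unit => Atom × Atom
unit => int × Atom
unit => int × ( Type )
unit => int × ( Prod )
unit => int × ( Atom )
unit => int × ( int )

[Type [Prod [Atom unit]] => [Type [Prod [Prod [Atom int]] × [Atom ( [Type [Prod [Atom int]]] )]]]]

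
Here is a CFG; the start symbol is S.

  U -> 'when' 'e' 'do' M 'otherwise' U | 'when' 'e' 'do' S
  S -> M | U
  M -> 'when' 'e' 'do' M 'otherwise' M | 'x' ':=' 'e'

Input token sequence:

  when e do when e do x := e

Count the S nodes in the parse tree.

3

[S [U when e do [S [U when e do [S [M x := e]]]]]]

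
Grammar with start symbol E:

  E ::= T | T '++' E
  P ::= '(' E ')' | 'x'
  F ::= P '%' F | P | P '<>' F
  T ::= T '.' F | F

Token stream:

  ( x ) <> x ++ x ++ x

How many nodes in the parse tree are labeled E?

4

[E [T [F [P ( [E [T [F [P x]]]] )] <> [F [P x]]]] ++ [E [T [F [P x]]] ++ [E [T [F [P x]]]]]]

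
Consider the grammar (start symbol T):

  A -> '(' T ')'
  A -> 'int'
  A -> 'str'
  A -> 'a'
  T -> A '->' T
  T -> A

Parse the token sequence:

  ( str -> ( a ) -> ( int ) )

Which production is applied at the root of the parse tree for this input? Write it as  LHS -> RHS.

T -> A

[T [A ( [T [A str] -> [T [A ( [T [A a]] )] -> [T [A ( [T [A int]] )]]]] )]]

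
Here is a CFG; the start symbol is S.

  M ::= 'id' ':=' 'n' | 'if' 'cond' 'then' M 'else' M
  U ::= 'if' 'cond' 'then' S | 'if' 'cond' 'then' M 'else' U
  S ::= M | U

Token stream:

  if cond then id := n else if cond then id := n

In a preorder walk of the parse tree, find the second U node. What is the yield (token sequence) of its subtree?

if cond then id := n

[S [U if cond then [M id := n] else [U if cond then [S [M id := n]]]]]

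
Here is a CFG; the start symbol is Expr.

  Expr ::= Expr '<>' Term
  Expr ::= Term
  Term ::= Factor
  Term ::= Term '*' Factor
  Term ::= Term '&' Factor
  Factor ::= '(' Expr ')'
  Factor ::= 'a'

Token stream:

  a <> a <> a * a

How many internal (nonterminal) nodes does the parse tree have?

[Expr [Expr [Expr [Term [Factor a]]] <> [Term [Factor a]]] <> [Term [Term [Factor a]] * [Factor a]]]

11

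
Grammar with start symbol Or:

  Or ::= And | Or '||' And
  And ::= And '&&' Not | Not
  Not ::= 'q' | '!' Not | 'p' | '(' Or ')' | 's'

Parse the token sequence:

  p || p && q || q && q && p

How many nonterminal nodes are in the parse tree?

[Or [Or [Or [And [Not p]]] || [And [And [Not p]] && [Not q]]] || [And [And [And [Not q]] && [Not q]] && [Not p]]]

15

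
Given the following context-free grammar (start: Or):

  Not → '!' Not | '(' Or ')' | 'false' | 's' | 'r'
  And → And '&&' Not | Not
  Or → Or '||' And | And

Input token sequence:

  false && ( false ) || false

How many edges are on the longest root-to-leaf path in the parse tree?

[Or [Or [And [And [Not false]] && [Not ( [Or [And [Not false]]] )]]] || [And [Not false]]]

7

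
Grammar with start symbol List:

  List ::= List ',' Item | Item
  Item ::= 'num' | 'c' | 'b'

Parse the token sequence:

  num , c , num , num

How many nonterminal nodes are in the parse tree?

8

[List [List [List [List [Item num]] , [Item c]] , [Item num]] , [Item num]]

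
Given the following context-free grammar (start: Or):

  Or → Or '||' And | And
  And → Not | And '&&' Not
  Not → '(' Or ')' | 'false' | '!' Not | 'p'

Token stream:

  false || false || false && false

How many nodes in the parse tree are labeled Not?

[Or [Or [Or [And [Not false]]] || [And [Not false]]] || [And [And [Not false]] && [Not false]]]

4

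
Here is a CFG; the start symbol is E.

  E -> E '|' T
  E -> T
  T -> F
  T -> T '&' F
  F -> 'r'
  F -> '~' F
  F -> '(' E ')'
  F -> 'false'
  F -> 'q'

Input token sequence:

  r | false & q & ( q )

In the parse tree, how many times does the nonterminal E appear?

[E [E [T [F r]]] | [T [T [T [F false]] & [F q]] & [F ( [E [T [F q]]] )]]]

3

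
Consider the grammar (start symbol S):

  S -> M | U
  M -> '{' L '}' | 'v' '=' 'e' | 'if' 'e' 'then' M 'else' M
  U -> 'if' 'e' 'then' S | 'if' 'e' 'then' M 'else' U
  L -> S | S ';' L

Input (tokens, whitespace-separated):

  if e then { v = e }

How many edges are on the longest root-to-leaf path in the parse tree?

7

[S [U if e then [S [M { [L [S [M v = e]]] }]]]]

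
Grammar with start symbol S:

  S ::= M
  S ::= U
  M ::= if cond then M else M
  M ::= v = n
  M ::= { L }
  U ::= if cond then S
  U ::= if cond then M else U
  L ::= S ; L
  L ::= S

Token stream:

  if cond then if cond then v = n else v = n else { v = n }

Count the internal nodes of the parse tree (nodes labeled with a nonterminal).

[S [M if cond then [M if cond then [M v = n] else [M v = n]] else [M { [L [S [M v = n]]] }]]]

9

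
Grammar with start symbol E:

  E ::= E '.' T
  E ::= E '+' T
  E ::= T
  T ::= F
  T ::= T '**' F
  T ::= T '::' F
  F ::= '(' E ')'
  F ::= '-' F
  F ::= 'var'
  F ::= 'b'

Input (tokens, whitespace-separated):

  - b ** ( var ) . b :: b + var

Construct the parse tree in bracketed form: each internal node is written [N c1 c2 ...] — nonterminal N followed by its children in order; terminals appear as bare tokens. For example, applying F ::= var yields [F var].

E
E + T
E . T + T
T . T + T
T ** F . T + T
F ** F . T + T
- F ** F . T + T
- b ** F . T + T
- b ** ( E ) . T + T
- b ** ( T ) . T + T
- b ** ( F ) . T + T
- b ** ( var ) . T + T
- b ** ( var ) . T :: F + T
- b ** ( var ) . F :: F + T
- b ** ( var ) . b :: F + T
- b ** ( var ) . b :: b + T
- b ** ( var ) . b :: b + F
- b ** ( var ) . b :: b + var

[E [E [E [T [T [F - [F b]]] ** [F ( [E [T [F var]]] )]]] . [T [T [F b]] :: [F b]]] + [T [F var]]]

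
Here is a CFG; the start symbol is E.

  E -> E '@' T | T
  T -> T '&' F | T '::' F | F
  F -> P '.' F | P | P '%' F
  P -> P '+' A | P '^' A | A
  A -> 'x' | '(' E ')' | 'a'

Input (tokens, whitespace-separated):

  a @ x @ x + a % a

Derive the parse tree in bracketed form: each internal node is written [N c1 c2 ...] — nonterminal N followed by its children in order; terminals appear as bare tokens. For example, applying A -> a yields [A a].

[E [E [E [T [F [P [A a]]]]] @ [T [F [P [A x]]]]] @ [T [F [P [P [A x]] + [A a]] % [F [P [A a]]]]]]

E
E @ T
E @ T @ T
T @ T @ T
F @ T @ T
P @ T @ T
A @ T @ T
a @ T @ T
a @ F @ T
a @ P @ T
a @ A @ T
a @ x @ T
a @ x @ F
a @ x @ P % F
a @ x @ P + A % F
a @ x @ A + A % F
a @ x @ x + A % F
a @ x @ x + a % F
a @ x @ x + a % P
a @ x @ x + a % A
a @ x @ x + a % a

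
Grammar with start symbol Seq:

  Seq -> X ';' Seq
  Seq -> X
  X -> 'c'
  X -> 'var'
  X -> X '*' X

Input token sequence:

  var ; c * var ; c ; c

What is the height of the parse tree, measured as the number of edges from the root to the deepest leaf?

[Seq [X var] ; [Seq [X [X c] * [X var]] ; [Seq [X c] ; [Seq [X c]]]]]

5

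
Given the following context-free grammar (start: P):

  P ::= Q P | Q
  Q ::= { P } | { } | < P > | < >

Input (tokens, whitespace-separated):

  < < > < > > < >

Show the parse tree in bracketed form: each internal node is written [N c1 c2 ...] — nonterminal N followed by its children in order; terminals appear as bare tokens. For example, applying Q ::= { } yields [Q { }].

[P [Q < [P [Q < >] [P [Q < >]]] >] [P [Q < >]]]

P
Q P
< P > P
< Q P > P
< < > P > P
< < > Q > P
< < > < > > P
< < > < > > Q
< < > < > > < >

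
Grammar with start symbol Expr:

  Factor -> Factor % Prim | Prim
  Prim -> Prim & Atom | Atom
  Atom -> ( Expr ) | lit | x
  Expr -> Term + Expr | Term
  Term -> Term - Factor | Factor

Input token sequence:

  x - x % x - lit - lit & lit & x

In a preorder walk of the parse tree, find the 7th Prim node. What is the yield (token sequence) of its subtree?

[Expr [Term [Term [Term [Term [Factor [Prim [Atom x]]]] - [Factor [Factor [Prim [Atom x]]] % [Prim [Atom x]]]] - [Factor [Prim [Atom lit]]]] - [Factor [Prim [Prim [Prim [Atom lit]] & [Atom lit]] & [Atom x]]]]]

lit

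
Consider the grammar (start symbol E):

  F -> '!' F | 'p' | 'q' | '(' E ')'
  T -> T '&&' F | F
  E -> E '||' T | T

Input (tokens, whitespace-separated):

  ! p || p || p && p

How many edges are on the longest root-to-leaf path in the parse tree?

[E [E [E [T [F ! [F p]]]] || [T [F p]]] || [T [T [F p]] && [F p]]]

6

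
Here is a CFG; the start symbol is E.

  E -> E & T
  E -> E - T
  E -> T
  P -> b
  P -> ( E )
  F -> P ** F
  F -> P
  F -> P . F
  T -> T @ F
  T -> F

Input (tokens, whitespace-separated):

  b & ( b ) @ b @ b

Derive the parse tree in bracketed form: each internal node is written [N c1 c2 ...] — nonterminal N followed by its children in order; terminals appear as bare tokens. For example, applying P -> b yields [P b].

E
E & T
T & T
F & T
P & T
b & T
b & T @ F
b & T @ F @ F
b & F @ F @ F
b & P @ F @ F
b & ( E ) @ F @ F
b & ( T ) @ F @ F
b & ( F ) @ F @ F
b & ( P ) @ F @ F
b & ( b ) @ F @ F
b & ( b ) @ P @ F
b & ( b ) @ b @ F
b & ( b ) @ b @ P
b & ( b ) @ b @ b

[E [E [T [F [P b]]]] & [T [T [T [F [P ( [E [T [F [P b]]]] )]]] @ [F [P b]]] @ [F [P b]]]]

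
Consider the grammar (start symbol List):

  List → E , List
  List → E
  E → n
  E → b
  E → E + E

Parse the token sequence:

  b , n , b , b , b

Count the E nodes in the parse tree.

[List [E b] , [List [E n] , [List [E b] , [List [E b] , [List [E b]]]]]]

5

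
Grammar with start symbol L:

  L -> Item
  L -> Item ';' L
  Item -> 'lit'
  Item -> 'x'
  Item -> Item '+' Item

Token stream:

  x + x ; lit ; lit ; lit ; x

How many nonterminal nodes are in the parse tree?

12

[L [Item [Item x] + [Item x]] ; [L [Item lit] ; [L [Item lit] ; [L [Item lit] ; [L [Item x]]]]]]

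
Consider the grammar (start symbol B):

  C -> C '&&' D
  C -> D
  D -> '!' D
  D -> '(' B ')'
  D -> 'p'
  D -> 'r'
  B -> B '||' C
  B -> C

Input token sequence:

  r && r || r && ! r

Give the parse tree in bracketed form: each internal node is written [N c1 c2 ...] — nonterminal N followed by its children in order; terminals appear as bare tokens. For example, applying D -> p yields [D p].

[B [B [C [C [D r]] && [D r]]] || [C [C [D r]] && [D ! [D r]]]]

B
B || C
C || C
C && D || C
D && D || C
r && D || C
r && r || C
r && r || C && D
r && r || D && D
r && r || r && D
r && r || r && ! D
r && r || r && ! r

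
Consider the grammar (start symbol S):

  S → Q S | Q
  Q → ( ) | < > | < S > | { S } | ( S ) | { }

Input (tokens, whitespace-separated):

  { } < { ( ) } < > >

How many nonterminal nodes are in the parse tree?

[S [Q { }] [S [Q < [S [Q { [S [Q ( )]] }] [S [Q < >]]] >]]]

10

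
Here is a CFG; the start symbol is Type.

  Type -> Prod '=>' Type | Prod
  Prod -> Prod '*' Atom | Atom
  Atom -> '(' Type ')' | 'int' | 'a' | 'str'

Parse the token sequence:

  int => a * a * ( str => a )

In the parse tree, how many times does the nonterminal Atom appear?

[Type [Prod [Atom int]] => [Type [Prod [Prod [Prod [Atom a]] * [Atom a]] * [Atom ( [Type [Prod [Atom str]] => [Type [Prod [Atom a]]]] )]]]]

6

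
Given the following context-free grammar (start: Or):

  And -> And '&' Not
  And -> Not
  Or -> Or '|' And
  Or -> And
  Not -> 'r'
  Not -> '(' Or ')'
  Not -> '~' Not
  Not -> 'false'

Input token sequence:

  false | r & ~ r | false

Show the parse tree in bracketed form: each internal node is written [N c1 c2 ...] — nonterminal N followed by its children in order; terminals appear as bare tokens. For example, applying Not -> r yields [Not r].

Or
Or | And
Or | And | And
And | And | And
Not | And | And
false | And | And
false | And & Not | And
false | Not & Not | And
false | r & Not | And
false | r & ~ Not | And
false | r & ~ r | And
false | r & ~ r | Not
false | r & ~ r | false

[Or [Or [Or [And [Not false]]] | [And [And [Not r]] & [Not ~ [Not r]]]] | [And [Not false]]]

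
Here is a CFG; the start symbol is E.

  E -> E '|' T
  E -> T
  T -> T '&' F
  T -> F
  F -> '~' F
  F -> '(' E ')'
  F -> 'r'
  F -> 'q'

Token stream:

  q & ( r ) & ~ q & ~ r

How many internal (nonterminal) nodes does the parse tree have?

14

[E [T [T [T [T [F q]] & [F ( [E [T [F r]]] )]] & [F ~ [F q]]] & [F ~ [F r]]]]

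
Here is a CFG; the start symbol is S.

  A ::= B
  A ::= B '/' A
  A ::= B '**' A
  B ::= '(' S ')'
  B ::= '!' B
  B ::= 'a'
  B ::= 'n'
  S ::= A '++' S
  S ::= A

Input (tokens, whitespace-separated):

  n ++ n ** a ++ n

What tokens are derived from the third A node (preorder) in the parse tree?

[S [A [B n]] ++ [S [A [B n] ** [A [B a]]] ++ [S [A [B n]]]]]

a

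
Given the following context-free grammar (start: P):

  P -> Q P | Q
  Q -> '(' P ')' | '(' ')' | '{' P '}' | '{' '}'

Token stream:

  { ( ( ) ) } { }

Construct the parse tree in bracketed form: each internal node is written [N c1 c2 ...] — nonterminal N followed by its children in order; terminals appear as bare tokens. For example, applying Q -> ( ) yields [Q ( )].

[P [Q { [P [Q ( [P [Q ( )]] )]] }] [P [Q { }]]]

P
Q P
{ P } P
{ Q } P
{ ( P ) } P
{ ( Q ) } P
{ ( ( ) ) } P
{ ( ( ) ) } Q
{ ( ( ) ) } { }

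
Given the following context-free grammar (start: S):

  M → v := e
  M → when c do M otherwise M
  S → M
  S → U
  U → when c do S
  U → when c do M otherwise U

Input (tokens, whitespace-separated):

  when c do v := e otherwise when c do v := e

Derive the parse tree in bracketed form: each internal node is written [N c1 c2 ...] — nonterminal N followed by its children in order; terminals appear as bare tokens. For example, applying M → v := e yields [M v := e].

[S [U when c do [M v := e] otherwise [U when c do [S [M v := e]]]]]

S
U
when c do M otherwise U
when c do v := e otherwise U
when c do v := e otherwise when c do S
when c do v := e otherwise when c do M
when c do v := e otherwise when c do v := e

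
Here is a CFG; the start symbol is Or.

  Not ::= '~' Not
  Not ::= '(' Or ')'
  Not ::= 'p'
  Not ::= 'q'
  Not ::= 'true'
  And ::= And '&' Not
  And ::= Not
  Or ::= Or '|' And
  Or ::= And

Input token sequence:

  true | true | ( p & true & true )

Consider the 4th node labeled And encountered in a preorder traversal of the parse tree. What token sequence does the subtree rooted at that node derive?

p & true & true

[Or [Or [Or [And [Not true]]] | [And [Not true]]] | [And [Not ( [Or [And [And [And [Not p]] & [Not true]] & [Not true]]] )]]]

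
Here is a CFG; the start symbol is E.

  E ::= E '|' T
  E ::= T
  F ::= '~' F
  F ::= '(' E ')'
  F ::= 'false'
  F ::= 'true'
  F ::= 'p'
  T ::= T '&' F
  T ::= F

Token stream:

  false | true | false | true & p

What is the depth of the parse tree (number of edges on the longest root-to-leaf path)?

[E [E [E [E [T [F false]]] | [T [F true]]] | [T [F false]]] | [T [T [F true]] & [F p]]]

6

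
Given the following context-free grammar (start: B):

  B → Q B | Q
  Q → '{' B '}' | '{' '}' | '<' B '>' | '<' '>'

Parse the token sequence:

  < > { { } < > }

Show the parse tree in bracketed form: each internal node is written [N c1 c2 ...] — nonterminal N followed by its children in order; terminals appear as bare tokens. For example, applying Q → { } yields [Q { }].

[B [Q < >] [B [Q { [B [Q { }] [B [Q < >]]] }]]]

B
Q B
< > B
< > Q
< > { B }
< > { Q B }
< > { { } B }
< > { { } Q }
< > { { } < > }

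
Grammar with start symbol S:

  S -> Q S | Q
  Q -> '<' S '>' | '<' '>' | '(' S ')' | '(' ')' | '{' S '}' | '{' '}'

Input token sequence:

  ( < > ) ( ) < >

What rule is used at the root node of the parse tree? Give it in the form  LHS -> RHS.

[S [Q ( [S [Q < >]] )] [S [Q ( )] [S [Q < >]]]]

S -> Q S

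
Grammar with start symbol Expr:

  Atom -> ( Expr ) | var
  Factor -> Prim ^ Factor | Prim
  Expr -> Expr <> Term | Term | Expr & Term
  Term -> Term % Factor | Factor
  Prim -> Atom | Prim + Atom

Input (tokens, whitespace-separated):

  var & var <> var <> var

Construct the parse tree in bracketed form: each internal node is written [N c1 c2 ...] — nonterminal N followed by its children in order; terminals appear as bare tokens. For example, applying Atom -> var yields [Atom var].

[Expr [Expr [Expr [Expr [Term [Factor [Prim [Atom var]]]]] & [Term [Factor [Prim [Atom var]]]]] <> [Term [Factor [Prim [Atom var]]]]] <> [Term [Factor [Prim [Atom var]]]]]

Expr
Expr <> Term
Expr <> Term <> Term
Expr & Term <> Term <> Term
Term & Term <> Term <> Term
Factor & Term <> Term <> Term
Prim & Term <> Term <> Term
Atom & Term <> Term <> Term
var & Term <> Term <> Term
var & Factor <> Term <> Term
var & Prim <> Term <> Term
var & Atom <> Term <> Term
var & var <> Term <> Term
var & var <> Factor <> Term
var & var <> Prim <> Term
var & var <> Atom <> Term
var & var <> var <> Term
var & var <> var <> Factor
var & var <> var <> Prim
var & var <> var <> Atom
var & var <> var <> var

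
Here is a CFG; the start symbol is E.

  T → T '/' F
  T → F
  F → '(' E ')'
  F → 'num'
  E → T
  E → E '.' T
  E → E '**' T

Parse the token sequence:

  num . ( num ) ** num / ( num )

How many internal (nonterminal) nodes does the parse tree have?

[E [E [E [T [F num]]] . [T [F ( [E [T [F num]]] )]]] ** [T [T [F num]] / [F ( [E [T [F num]]] )]]]

17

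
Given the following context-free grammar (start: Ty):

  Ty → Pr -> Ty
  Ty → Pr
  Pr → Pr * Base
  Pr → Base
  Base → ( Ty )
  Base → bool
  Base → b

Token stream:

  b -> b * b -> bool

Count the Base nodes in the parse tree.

4

[Ty [Pr [Base b]] -> [Ty [Pr [Pr [Base b]] * [Base b]] -> [Ty [Pr [Base bool]]]]]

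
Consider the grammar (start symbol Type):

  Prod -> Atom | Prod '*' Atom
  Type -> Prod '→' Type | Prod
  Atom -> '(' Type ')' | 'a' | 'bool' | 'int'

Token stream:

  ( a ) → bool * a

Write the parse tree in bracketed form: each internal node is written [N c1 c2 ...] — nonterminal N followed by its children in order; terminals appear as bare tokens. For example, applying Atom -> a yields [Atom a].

[Type [Prod [Atom ( [Type [Prod [Atom a]]] )]] → [Type [Prod [Prod [Atom bool]] * [Atom a]]]]

Type
Prod → Type
Atom → Type
( Type ) → Type
( Prod ) → Type
( Atom ) → Type
( a ) → Type
( a ) → Prod
( a ) → Prod * Atom
( a ) → Atom * Atom
( a ) → bool * Atom
( a ) → bool * a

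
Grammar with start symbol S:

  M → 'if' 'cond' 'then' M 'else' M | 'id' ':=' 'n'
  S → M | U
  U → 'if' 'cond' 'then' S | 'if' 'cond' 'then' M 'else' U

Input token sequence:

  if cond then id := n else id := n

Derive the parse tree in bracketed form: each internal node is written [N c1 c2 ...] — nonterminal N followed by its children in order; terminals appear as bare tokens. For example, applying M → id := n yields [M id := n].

S
M
if cond then M else M
if cond then id := n else M
if cond then id := n else id := n

[S [M if cond then [M id := n] else [M id := n]]]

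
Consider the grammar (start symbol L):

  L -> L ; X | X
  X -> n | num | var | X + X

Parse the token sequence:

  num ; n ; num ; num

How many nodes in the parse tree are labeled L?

4

[L [L [L [L [X num]] ; [X n]] ; [X num]] ; [X num]]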